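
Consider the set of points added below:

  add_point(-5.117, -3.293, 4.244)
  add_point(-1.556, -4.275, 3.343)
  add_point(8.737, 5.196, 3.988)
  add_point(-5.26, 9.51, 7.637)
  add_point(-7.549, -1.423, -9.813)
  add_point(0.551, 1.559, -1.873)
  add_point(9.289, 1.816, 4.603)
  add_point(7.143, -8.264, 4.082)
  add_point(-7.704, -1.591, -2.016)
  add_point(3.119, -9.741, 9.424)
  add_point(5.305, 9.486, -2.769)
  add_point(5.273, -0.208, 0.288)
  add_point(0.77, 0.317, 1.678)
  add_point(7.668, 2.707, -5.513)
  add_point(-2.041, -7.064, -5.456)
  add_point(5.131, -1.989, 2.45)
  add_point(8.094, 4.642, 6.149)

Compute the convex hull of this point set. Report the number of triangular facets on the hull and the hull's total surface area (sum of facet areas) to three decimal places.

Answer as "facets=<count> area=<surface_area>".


Extreme-point indices: [0, 2, 3, 4, 6, 7, 8, 9, 10, 13, 14, 16] — 12 of 17 on the boundary.

Triangle areas on the boundary:
  f1: (p7, p9, p6) → 33.7827
  f2: (p0, p3, p8) → 46.2522
  f3: (p0, p9, p3) → 69.8692
  f4: (p16, p10, p3) → 71.3495
  f5: (p16, p9, p6) → 22.2618
  f6: (p16, p9, p3) → 111.2379
  f7: (p14, p7, p9) → 44.8423
  f8: (p14, p0, p8) → 29.9859
  f9: (p14, p0, p9) → 63.3345
  f10: (p13, p7, p6) → 53.0591
  f11: (p13, p14, p7) → 83.1038
  f12: (p2, p16, p6) → 3.7802
  f13: (p2, p16, p10) → 6.9028
  f14: (p2, p13, p6) → 17.1598
  f15: (p2, p13, p10) → 32.1398
  f16: (p4, p14, p8) → 30.7274
  f17: (p4, p3, p8) → 45.2746
  f18: (p4, p10, p3) → 131.8533
  f19: (p4, p13, p10) → 62.7746
  f20: (p4, p13, p14) → 62.0331
Σ area = 1021.724

Check V−E+F: 12 − 30 + 20 = 2.

facets=20 area=1021.724


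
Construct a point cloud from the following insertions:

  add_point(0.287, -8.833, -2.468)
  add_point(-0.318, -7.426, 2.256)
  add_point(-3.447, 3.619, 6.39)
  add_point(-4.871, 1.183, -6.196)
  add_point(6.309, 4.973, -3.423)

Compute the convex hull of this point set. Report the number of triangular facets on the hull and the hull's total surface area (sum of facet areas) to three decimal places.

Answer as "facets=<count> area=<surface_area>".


Hull vertices (5/5): indices [0, 1, 2, 3, 4].

Per-facet area ½‖(b−a)×(c−a)‖:
  f1: (p0, p4, p3) → 70.3649
  f2: (p2, p4, p3) → 72.2106
  f3: (p1, p0, p3) → 29.4652
  f4: (p1, p2, p3) → 69.3190
  f5: (p1, p0, p4) → 37.0490
  f6: (p1, p2, p4) → 80.0417
Σ area = 358.450

Check V−E+F: 5 − 9 + 6 = 2.

facets=6 area=358.450


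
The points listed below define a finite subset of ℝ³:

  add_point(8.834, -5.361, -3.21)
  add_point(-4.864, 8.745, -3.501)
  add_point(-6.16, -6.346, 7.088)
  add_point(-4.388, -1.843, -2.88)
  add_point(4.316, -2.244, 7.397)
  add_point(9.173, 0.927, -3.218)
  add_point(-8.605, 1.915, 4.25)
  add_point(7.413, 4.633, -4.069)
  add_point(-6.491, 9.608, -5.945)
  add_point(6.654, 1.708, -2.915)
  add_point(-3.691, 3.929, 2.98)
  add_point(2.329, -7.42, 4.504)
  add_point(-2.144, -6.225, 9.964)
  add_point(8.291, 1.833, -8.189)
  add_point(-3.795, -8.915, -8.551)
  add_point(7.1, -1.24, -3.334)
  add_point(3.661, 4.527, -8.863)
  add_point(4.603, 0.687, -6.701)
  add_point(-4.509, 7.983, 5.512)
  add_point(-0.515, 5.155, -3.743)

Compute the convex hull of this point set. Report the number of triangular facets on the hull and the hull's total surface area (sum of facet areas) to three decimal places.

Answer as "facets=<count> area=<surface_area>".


Points on the hull: [0, 2, 4, 5, 6, 7, 8, 11, 12, 13, 14, 16, 18] (13 of 20).

Facet areas (half cross-product norm):
  f1: (p8, p14, p6) → 109.2082
  f2: (p18, p8, p6) → 43.1431
  f3: (p18, p12, p6) → 43.3466
  f4: (p2, p14, p6) → 72.1530
  f5: (p2, p12, p6) → 20.7385
  f6: (p0, p13, p5) → 15.9194
  f7: (p0, p13, p14) → 61.9587
  f8: (p16, p8, p14) → 90.0109
  f9: (p16, p13, p14) → 41.4924
  f10: (p4, p0, p5) → 36.5127
  f11: (p4, p18, p12) → 54.3274
  f12: (p11, p0, p14) → 68.8313
  f13: (p11, p2, p14) → 64.2539
  f14: (p11, p2, p12) → 17.6542
  f15: (p11, p4, p12) → 21.4055
  f16: (p11, p4, p0) → 32.1958
  f17: (p7, p18, p8) → 82.5800
  f18: (p7, p16, p8) → 33.6830
  f19: (p7, p4, p5) → 24.5925
  f20: (p7, p4, p18) → 87.8403
  f21: (p7, p13, p5) → 9.7256
  f22: (p7, p16, p13) → 12.9208
Σ area = 1044.494

Check V−E+F: 13 − 33 + 22 = 2.

facets=22 area=1044.494


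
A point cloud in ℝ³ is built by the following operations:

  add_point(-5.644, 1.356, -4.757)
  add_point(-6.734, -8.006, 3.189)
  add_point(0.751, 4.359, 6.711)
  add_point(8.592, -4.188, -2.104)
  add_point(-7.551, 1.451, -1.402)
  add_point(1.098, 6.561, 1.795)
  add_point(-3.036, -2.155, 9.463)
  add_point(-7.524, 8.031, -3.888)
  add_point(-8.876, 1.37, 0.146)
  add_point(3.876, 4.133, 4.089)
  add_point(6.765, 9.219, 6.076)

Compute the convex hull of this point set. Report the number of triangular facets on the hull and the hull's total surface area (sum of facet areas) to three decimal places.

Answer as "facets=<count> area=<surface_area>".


8 of the 11 inputs are extreme points: [0, 1, 2, 3, 6, 7, 8, 10].

Facet areas (half cross-product norm):
  f1: (p6, p10, p3) → 109.3174
  f2: (p1, p6, p8) → 45.0145
  f3: (p1, p6, p3) → 74.3607
  f4: (p7, p10, p3) → 133.3500
  f5: (p7, p6, p8) → 37.0899
  f6: (p0, p1, p8) → 29.3568
  f7: (p0, p7, p8) → 19.8473
  f8: (p0, p1, p3) → 91.1564
  f9: (p0, p7, p3) → 44.6272
  f10: (p2, p6, p10) → 13.3871
  f11: (p2, p7, p10) → 52.5844
  f12: (p2, p7, p6) → 54.8394
Σ area = 704.931

Check V−E+F: 8 − 18 + 12 = 2.

facets=12 area=704.931


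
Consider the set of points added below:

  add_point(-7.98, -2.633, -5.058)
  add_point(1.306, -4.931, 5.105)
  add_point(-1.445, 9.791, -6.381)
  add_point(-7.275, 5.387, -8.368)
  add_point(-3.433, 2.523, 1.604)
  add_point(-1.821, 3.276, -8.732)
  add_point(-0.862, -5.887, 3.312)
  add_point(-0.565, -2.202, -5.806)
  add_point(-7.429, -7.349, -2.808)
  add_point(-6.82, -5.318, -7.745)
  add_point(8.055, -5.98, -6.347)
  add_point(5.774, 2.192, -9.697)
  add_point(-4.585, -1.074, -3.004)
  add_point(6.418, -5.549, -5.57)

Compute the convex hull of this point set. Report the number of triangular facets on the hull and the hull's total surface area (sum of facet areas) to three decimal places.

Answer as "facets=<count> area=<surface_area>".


facets=16 area=669.315

Points on the hull: [0, 1, 2, 3, 4, 6, 8, 9, 10, 11] (10 of 14).

Per-facet area ½‖(b−a)×(c−a)‖:
  f1: (p11, p1, p10) → 60.3878
  f2: (p11, p1, p2) → 92.5786
  f3: (p4, p1, p2) → 37.3996
  f4: (p4, p8, p0) → 24.9169
  f5: (p6, p1, p10) → 19.5071
  f6: (p6, p8, p10) → 59.7799
  f7: (p6, p4, p1) → 13.3062
  f8: (p6, p4, p8) → 40.0383
  f9: (p3, p11, p2) → 41.6075
  f10: (p3, p4, p0) → 40.1171
  f11: (p3, p4, p2) → 39.1840
  f12: (p9, p3, p0) → 16.2446
  f13: (p9, p3, p11) → 69.7288
  f14: (p9, p11, p10) → 64.5599
  f15: (p9, p8, p0) → 9.7832
  f16: (p9, p8, p10) → 40.1756
Σ area = 669.315

Euler characteristic 10−24+16 = 2 ✓


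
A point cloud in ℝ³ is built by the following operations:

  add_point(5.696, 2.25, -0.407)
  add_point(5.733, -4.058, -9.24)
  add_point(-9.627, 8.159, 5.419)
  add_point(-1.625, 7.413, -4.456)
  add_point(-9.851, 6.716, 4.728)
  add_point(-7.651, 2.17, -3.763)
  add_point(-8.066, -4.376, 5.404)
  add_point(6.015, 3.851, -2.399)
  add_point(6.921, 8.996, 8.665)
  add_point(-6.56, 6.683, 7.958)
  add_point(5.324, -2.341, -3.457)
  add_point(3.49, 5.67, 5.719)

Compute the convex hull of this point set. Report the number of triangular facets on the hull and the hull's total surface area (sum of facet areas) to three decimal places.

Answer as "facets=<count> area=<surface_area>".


Hull vertices (10/12): indices [1, 2, 3, 4, 5, 6, 7, 8, 9, 10].

Triangle areas on the boundary:
  f1: (p9, p6, p8) → 74.6946
  f2: (p10, p1, p8) → 23.7609
  f3: (p10, p6, p8) → 131.2097
  f4: (p10, p6, p1) → 41.0596
  f5: (p2, p3, p8) → 95.2153
  f6: (p2, p9, p8) → 21.2381
  f7: (p2, p6, p4) → 5.0356
  f8: (p2, p9, p6) → 24.1690
  f9: (p7, p1, p8) → 26.3547
  f10: (p7, p3, p8) → 52.7781
  f11: (p7, p3, p1) → 44.9895
  f12: (p5, p6, p4) → 50.0022
  f13: (p5, p2, p4) → 5.2987
  f14: (p5, p2, p3) → 44.1697
  f15: (p5, p6, p1) → 88.4231
  f16: (p5, p3, p1) → 57.5629
Σ area = 785.962

Check V−E+F: 10 − 24 + 16 = 2.

facets=16 area=785.962


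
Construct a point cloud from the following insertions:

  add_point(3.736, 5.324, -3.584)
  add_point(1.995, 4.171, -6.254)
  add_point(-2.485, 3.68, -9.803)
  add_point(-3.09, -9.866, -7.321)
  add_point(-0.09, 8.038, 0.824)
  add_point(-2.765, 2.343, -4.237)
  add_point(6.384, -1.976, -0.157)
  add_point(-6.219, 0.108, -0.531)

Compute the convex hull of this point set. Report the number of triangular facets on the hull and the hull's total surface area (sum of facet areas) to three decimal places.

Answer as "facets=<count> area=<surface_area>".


facets=10 area=423.517

7 of the 8 inputs are extreme points: [0, 1, 2, 3, 4, 6, 7].

Per-facet area ½‖(b−a)×(c−a)‖:
  f1: (p3, p6, p7) → 74.2438
  f2: (p2, p3, p7) → 63.2147
  f3: (p4, p6, p7) → 56.9137
  f4: (p4, p2, p7) → 50.0775
  f5: (p0, p4, p6) → 26.2919
  f6: (p0, p4, p2) → 28.5170
  f7: (p1, p0, p6) → 14.1352
  f8: (p1, p0, p2) → 3.8651
  f9: (p1, p3, p6) → 66.7215
  f10: (p1, p2, p3) → 39.5369
Σ area = 423.517

Check V−E+F: 7 − 15 + 10 = 2.


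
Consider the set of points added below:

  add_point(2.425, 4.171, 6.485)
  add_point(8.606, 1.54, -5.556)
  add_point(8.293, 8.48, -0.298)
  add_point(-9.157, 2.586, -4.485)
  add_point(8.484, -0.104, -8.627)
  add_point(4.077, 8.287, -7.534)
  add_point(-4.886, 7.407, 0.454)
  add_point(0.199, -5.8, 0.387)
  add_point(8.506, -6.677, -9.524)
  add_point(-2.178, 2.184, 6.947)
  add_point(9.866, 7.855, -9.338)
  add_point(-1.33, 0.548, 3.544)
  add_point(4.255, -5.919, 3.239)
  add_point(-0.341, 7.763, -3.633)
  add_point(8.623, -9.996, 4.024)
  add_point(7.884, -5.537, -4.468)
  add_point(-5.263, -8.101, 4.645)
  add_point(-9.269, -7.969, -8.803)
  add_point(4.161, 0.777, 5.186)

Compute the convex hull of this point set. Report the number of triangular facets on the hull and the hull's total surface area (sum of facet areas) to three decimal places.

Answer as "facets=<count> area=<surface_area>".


facets=18 area=1235.736

Points on the hull: [0, 2, 3, 5, 6, 8, 9, 10, 14, 16, 17] (11 of 19).

Per-facet area ½‖(b−a)×(c−a)‖:
  f1: (p8, p10, p17) → 128.4044
  f2: (p8, p14, p17) → 124.2573
  f3: (p8, p14, p10) → 99.2249
  f4: (p16, p14, p17) → 95.5164
  f5: (p16, p9, p14) → 76.2445
  f6: (p16, p3, p17) → 74.7473
  f7: (p16, p3, p9) → 70.2560
  f8: (p2, p14, p10) → 86.2188
  f9: (p0, p9, p14) → 39.4104
  f10: (p0, p2, p14) → 77.7996
  f11: (p5, p2, p10) → 24.8299
  f12: (p5, p10, p17) → 54.2905
  f13: (p5, p3, p17) → 80.4125
  f14: (p6, p3, p9) → 34.3400
  f15: (p6, p0, p9) → 22.0527
  f16: (p6, p0, p2) → 49.4657
  f17: (p6, p5, p3) → 48.8297
  f18: (p6, p5, p2) → 49.4352
Σ area = 1235.736

Check V−E+F: 11 − 27 + 18 = 2.


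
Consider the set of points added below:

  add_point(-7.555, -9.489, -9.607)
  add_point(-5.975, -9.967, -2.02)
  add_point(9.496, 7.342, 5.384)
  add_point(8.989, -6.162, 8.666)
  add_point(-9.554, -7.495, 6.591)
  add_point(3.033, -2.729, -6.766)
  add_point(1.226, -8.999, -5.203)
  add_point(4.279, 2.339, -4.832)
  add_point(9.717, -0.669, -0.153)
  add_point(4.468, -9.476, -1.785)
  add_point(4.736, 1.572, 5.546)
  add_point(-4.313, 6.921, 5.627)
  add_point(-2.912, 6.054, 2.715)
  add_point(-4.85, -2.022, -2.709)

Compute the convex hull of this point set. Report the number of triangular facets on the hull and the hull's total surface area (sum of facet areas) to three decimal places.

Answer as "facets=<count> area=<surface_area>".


Points on the hull: [0, 1, 2, 3, 4, 5, 6, 7, 8, 9, 11, 12] (12 of 14).

Area of each hull facet:
  f1: (p3, p2, p8) → 50.6652
  f2: (p11, p0, p4) → 126.3467
  f3: (p11, p3, p4) → 131.8820
  f4: (p11, p3, p2) → 95.8390
  f5: (p1, p0, p4) → 23.3946
  f6: (p1, p3, p4) → 87.3557
  f7: (p9, p1, p0) → 39.5817
  f8: (p9, p1, p3) → 56.4550
  f9: (p9, p3, p8) → 50.6516
  f10: (p9, p5, p8) → 38.3646
  f11: (p7, p5, p0) → 24.1610
  f12: (p7, p2, p8) → 37.8857
  f13: (p7, p5, p8) → 21.6460
  f14: (p6, p5, p0) → 32.4425
  f15: (p6, p9, p0) → 8.5913
  f16: (p6, p9, p5) → 15.8373
  f17: (p12, p11, p0) → 26.4999
  f18: (p12, p7, p0) → 96.2428
  f19: (p12, p11, p2) → 20.9141
  f20: (p12, p7, p2) → 62.8420
Σ area = 1047.599

Check V−E+F: 12 − 30 + 20 = 2.

facets=20 area=1047.599


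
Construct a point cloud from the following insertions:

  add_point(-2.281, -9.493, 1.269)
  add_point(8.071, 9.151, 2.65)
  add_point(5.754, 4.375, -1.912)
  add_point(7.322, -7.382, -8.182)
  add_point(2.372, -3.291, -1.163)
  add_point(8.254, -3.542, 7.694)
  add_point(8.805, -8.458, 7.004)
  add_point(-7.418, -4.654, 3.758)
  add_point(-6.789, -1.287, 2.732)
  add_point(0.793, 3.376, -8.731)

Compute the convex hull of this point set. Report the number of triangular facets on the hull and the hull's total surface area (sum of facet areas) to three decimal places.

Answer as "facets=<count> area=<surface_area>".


Points on the hull: [0, 1, 3, 5, 6, 7, 8, 9] (8 of 10).

Per-facet area ½‖(b−a)×(c−a)‖:
  f1: (p3, p1, p6) → 131.9924
  f2: (p3, p9, p1) → 92.4354
  f3: (p5, p6, p7) → 40.4485
  f4: (p5, p1, p6) → 17.1135
  f5: (p8, p9, p7) → 20.3354
  f6: (p8, p9, p1) → 103.8344
  f7: (p8, p5, p7) → 28.5594
  f8: (p8, p5, p1) → 105.5755
  f9: (p0, p9, p7) → 61.1088
  f10: (p0, p3, p9) → 84.1126
  f11: (p0, p6, p7) → 42.9111
  f12: (p0, p3, p6) → 80.9497
Σ area = 809.377

Euler characteristic 8−18+12 = 2 ✓

facets=12 area=809.377


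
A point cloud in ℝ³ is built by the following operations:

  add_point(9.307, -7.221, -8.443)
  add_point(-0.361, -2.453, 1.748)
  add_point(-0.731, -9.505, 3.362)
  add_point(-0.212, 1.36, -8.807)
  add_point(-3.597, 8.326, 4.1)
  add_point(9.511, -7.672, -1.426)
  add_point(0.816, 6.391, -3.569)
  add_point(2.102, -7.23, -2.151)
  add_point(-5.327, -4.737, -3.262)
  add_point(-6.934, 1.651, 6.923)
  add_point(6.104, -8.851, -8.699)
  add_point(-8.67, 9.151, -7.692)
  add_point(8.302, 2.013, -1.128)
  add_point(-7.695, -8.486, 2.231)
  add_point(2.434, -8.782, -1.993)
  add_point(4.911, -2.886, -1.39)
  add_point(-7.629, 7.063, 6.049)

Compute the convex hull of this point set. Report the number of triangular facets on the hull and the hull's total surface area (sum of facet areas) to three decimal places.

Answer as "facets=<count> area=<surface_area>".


13 of the 17 inputs are extreme points: [0, 2, 3, 4, 5, 6, 8, 9, 10, 11, 12, 13, 16].

Per-facet area ½‖(b−a)×(c−a)‖:
  f1: (p9, p2, p5) → 69.6810
  f2: (p10, p2, p5) → 46.4738
  f3: (p12, p9, p5) → 83.7067
  f4: (p13, p10, p2) → 46.5813
  f5: (p13, p9, p2) → 39.9052
  f6: (p4, p12, p9) → 57.3119
  f7: (p3, p10, p11) → 19.9587
  f8: (p0, p10, p5) → 12.6435
  f9: (p0, p12, p5) → 34.3215
  f10: (p0, p3, p10) → 21.5550
  f11: (p8, p10, p11) → 92.9338
  f12: (p8, p13, p11) → 40.1778
  f13: (p8, p13, p10) → 42.1468
  f14: (p16, p4, p11) → 29.8737
  f15: (p16, p4, p9) → 12.5323
  f16: (p16, p13, p11) → 111.1262
  f17: (p16, p13, p9) → 18.0598
  f18: (p6, p3, p11) → 38.2789
  f19: (p6, p4, p11) → 47.8491
  f20: (p6, p4, p12) → 39.1757
  f21: (p6, p0, p12) → 51.0886
  f22: (p6, p0, p3) → 44.3094
Σ area = 999.691

Euler characteristic 13−33+22 = 2 ✓

facets=22 area=999.691


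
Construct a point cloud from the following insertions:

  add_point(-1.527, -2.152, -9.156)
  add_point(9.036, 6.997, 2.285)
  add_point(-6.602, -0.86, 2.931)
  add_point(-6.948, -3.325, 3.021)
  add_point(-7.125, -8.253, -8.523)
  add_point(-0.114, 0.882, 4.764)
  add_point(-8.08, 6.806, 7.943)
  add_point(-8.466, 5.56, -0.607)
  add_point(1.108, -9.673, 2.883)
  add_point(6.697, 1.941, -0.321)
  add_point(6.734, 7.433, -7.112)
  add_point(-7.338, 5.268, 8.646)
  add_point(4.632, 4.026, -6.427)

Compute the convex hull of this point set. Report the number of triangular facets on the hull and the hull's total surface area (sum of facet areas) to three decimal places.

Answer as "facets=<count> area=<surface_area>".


10 of the 13 inputs are extreme points: [0, 1, 3, 4, 6, 7, 8, 9, 10, 11].

Per-facet area ½‖(b−a)×(c−a)‖:
  f1: (p11, p8, p1) → 141.3209
  f2: (p10, p0, p7) → 84.4524
  f3: (p10, p0, p8) → 91.6315
  f4: (p4, p0, p7) → 55.7988
  f5: (p4, p0, p8) → 56.7286
  f6: (p6, p11, p1) → 16.1036
  f7: (p6, p10, p1) → 87.0223
  f8: (p6, p10, p7) → 67.9377
  f9: (p6, p4, p7) → 54.7159
  f10: (p9, p8, p1) → 25.7237
  f11: (p9, p10, p1) → 26.3733
  f12: (p9, p10, p8) → 39.0580
  f13: (p3, p11, p8) → 43.8629
  f14: (p3, p4, p8) → 62.4315
  f15: (p3, p6, p11) → 8.2007
  f16: (p3, p6, p4) → 47.0141
Σ area = 908.376

Check V−E+F: 10 − 24 + 16 = 2.

facets=16 area=908.376


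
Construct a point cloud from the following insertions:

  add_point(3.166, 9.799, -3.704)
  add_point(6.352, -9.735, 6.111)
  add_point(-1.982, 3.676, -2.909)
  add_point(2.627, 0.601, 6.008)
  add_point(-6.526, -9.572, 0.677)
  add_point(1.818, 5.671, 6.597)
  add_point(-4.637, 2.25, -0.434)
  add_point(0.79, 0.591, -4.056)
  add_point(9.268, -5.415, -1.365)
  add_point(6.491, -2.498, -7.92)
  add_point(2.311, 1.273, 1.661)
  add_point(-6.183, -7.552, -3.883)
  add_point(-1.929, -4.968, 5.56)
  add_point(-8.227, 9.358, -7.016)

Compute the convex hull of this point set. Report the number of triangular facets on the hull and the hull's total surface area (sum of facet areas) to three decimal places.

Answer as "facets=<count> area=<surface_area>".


facets=14 area=929.913

Hull vertices (9/14): indices [0, 1, 4, 5, 8, 9, 11, 12, 13].

Triangle areas on the boundary:
  f1: (p5, p0, p13) → 65.8201
  f2: (p5, p0, p8) → 83.7755
  f3: (p9, p0, p13) → 79.1171
  f4: (p9, p0, p8) → 50.8713
  f5: (p1, p5, p8) → 68.8656
  f6: (p11, p9, p8) → 54.6531
  f7: (p11, p1, p8) → 69.7792
  f8: (p11, p1, p4) → 33.3736
  f9: (p11, p4, p13) → 36.1130
  f10: (p11, p9, p13) → 117.8089
  f11: (p12, p1, p5) → 53.3563
  f12: (p12, p1, p4) → 37.7749
  f13: (p12, p5, p13) → 97.8643
  f14: (p12, p4, p13) → 80.7400
Σ area = 929.913

Check V−E+F: 9 − 21 + 14 = 2.


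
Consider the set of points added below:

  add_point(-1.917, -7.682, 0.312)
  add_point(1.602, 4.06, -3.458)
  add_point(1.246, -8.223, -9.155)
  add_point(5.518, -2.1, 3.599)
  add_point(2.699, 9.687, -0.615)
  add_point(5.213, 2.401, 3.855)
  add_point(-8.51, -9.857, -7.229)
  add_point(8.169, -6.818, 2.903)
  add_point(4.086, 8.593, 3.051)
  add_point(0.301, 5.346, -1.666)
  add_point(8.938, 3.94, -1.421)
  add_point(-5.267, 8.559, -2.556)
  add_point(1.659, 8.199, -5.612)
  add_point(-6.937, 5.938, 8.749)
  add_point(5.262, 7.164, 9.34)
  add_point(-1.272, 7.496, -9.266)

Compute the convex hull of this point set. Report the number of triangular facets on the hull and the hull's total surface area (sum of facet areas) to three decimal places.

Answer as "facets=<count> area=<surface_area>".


12 of the 16 inputs are extreme points: [0, 2, 4, 6, 7, 8, 10, 11, 12, 13, 14, 15].

Per-facet area ½‖(b−a)×(c−a)‖:
  f1: (p2, p15, p6) → 80.2142
  f2: (p2, p15, p10) → 98.0047
  f3: (p8, p14, p10) → 25.2637
  f4: (p7, p14, p10) → 68.2793
  f5: (p7, p2, p10) → 79.6315
  f6: (p7, p2, p6) → 66.4482
  f7: (p7, p13, p14) → 95.8651
  f8: (p12, p15, p10) → 14.6392
  f9: (p4, p13, p14) → 62.6907
  f10: (p4, p8, p14) → 2.3791
  f11: (p4, p12, p15) → 5.7991
  f12: (p4, p8, p10) → 16.2685
  f13: (p4, p12, p10) → 22.4448
  f14: (p0, p13, p6) → 80.6202
  f15: (p0, p7, p6) → 30.5888
  f16: (p0, p7, p13) → 87.3061
  f17: (p11, p4, p15) → 31.4040
  f18: (p11, p4, p13) → 48.4340
  f19: (p11, p15, p6) → 73.5414
  f20: (p11, p13, p6) → 112.9897
Σ area = 1102.812

Euler: V−E+F = 12−30+20 = 2.

facets=20 area=1102.812


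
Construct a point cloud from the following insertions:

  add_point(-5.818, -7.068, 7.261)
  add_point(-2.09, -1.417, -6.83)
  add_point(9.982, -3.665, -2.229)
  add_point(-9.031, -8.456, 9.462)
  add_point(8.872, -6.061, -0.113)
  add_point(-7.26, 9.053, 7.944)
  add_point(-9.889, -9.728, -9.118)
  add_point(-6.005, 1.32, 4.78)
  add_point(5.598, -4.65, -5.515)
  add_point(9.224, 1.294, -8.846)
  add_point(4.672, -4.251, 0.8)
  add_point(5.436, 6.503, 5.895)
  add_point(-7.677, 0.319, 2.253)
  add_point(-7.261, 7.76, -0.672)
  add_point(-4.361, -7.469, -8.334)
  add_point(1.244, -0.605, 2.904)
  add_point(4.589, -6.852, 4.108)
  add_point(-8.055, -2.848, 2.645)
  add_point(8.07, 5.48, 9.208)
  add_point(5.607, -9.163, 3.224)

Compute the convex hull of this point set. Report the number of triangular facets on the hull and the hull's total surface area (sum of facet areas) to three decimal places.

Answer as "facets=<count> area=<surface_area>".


Hull vertices (12/20): indices [2, 3, 4, 5, 6, 8, 9, 11, 13, 14, 18, 19].

Per-facet area ½‖(b−a)×(c−a)‖:
  f1: (p3, p5, p6) → 164.6394
  f2: (p18, p3, p5) → 138.2139
  f3: (p9, p18, p2) → 59.5895
  f4: (p19, p3, p6) → 139.0203
  f5: (p19, p18, p3) → 127.3596
  f6: (p8, p9, p2) → 20.7925
  f7: (p13, p5, p6) → 70.8087
  f8: (p13, p9, p6) → 178.0655
  f9: (p4, p18, p2) → 24.8886
  f10: (p4, p19, p18) → 41.6241
  f11: (p4, p8, p2) → 9.4173
  f12: (p4, p19, p6) → 55.2620
  f13: (p4, p8, p6) → 43.8813
  f14: (p14, p9, p6) → 11.8464
  f15: (p14, p8, p6) → 5.6025
  f16: (p14, p8, p9) → 35.2323
  f17: (p11, p9, p18) → 30.7501
  f18: (p11, p13, p9) → 113.4794
  f19: (p11, p18, p5) → 24.5095
  f20: (p11, p13, p5) → 56.1454
Σ area = 1351.128

Euler: V−E+F = 12−30+20 = 2.

facets=20 area=1351.128


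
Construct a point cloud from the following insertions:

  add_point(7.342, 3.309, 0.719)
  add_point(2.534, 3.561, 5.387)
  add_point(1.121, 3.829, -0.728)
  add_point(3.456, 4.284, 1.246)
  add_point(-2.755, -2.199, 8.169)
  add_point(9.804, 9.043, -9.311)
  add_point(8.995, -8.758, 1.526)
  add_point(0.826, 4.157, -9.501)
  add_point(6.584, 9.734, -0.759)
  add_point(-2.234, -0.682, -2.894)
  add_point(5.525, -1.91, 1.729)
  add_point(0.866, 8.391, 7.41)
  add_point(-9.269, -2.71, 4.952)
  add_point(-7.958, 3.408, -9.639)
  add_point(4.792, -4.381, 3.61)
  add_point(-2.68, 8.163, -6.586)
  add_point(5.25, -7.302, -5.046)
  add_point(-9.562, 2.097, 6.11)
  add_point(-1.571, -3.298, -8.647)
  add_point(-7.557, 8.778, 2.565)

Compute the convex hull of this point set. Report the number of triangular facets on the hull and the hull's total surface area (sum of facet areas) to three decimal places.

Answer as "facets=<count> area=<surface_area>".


Points on the hull: [0, 4, 5, 6, 7, 8, 11, 12, 13, 15, 16, 17, 18, 19] (14 of 20).

Area of each hull facet:
  f1: (p12, p13, p17) → 38.8478
  f2: (p7, p13, p5) → 18.1003
  f3: (p19, p13, p17) → 52.0826
  f4: (p19, p11, p17) → 38.0185
  f5: (p19, p8, p11) → 48.7558
  f6: (p19, p8, p5) → 55.7350
  f7: (p18, p12, p13) → 70.0776
  f8: (p18, p7, p13) → 32.0954
  f9: (p18, p7, p5) → 28.0463
  f10: (p4, p11, p6) → 83.4587
  f11: (p4, p12, p6) → 48.1165
  f12: (p4, p11, p17) → 45.2336
  f13: (p4, p12, p17) → 17.9101
  f14: (p0, p11, p6) → 55.5152
  f15: (p0, p8, p11) → 32.3662
  f16: (p0, p6, p5) → 62.1096
  f17: (p0, p8, p5) → 30.2713
  f18: (p15, p13, p5) → 38.7121
  f19: (p15, p19, p5) → 51.0614
  f20: (p15, p19, p13) → 40.0785
  f21: (p16, p6, p5) → 65.1017
  f22: (p16, p18, p5) → 71.8388
  f23: (p16, p12, p6) → 70.1231
  f24: (p16, p18, p12) → 67.8860
Σ area = 1161.542

Check V−E+F: 14 − 36 + 24 = 2.

facets=24 area=1161.542


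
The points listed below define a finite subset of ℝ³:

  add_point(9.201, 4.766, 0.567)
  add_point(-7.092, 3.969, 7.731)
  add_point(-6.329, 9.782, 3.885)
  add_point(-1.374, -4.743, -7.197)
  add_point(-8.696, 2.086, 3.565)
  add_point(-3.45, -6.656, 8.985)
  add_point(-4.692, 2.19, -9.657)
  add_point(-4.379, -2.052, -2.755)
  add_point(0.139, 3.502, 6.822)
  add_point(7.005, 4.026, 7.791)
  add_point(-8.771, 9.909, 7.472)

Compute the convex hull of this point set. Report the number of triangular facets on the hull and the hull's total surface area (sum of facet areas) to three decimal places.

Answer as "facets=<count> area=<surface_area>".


facets=16 area=823.893

Points on the hull: [0, 1, 2, 3, 4, 5, 6, 7, 9, 10] (10 of 11).

Per-facet area ½‖(b−a)×(c−a)‖:
  f1: (p3, p5, p0) → 126.0247
  f2: (p3, p6, p0) → 65.1156
  f3: (p9, p5, p10) → 115.5602
  f4: (p9, p5, p0) → 53.3418
  f5: (p2, p6, p10) → 20.7766
  f6: (p2, p6, p0) → 118.1449
  f7: (p2, p9, p10) → 31.1885
  f8: (p2, p9, p0) → 57.0265
  f9: (p4, p6, p10) → 54.7254
  f10: (p1, p5, p10) → 3.0744
  f11: (p1, p4, p10) → 14.5004
  f12: (p1, p4, p5) → 27.0108
  f13: (p7, p3, p6) → 22.5360
  f14: (p7, p4, p6) → 33.0341
  f15: (p7, p3, p5) → 33.1277
  f16: (p7, p4, p5) → 48.7058
Σ area = 823.893

Euler: V−E+F = 10−24+16 = 2.


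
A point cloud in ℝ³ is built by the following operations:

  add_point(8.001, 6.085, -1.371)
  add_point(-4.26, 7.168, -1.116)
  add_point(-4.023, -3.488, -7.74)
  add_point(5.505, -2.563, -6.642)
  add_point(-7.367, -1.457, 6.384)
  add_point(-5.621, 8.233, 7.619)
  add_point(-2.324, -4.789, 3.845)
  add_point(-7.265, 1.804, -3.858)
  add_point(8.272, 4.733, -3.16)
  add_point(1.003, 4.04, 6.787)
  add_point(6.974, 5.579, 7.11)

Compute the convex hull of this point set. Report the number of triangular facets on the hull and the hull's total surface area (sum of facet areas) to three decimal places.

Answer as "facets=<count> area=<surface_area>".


Points on the hull: [0, 1, 2, 3, 4, 5, 6, 7, 8, 10] (10 of 11).

Facet areas (half cross-product norm):
  f1: (p10, p5, p4) → 63.8765
  f2: (p7, p5, p4) → 52.4681
  f3: (p7, p2, p4) → 37.6501
  f4: (p0, p10, p8) → 6.2369
  f5: (p0, p10, p5) → 54.5431
  f6: (p3, p2, p8) → 36.7916
  f7: (p3, p10, p8) → 40.0189
  f8: (p1, p7, p5) → 27.1078
  f9: (p1, p0, p5) → 53.8859
  f10: (p1, p0, p8) → 13.6547
  f11: (p1, p2, p8) → 78.2977
  f12: (p1, p7, p2) → 19.8163
  f13: (p6, p10, p4) → 46.8448
  f14: (p6, p3, p10) → 89.8034
  f15: (p6, p2, p4) → 37.7250
  f16: (p6, p3, p2) → 55.0418
Σ area = 713.763

Euler characteristic 10−24+16 = 2 ✓

facets=16 area=713.763


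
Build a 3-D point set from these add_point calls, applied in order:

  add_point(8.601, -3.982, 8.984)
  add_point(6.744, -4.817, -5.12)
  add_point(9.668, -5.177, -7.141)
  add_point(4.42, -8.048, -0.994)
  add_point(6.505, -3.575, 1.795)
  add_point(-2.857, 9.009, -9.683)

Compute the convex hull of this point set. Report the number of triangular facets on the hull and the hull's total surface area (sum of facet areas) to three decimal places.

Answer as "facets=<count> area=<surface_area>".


4 of the 6 inputs are extreme points: [0, 2, 3, 5].

Facet areas (half cross-product norm):
  f1: (p3, p2, p5) → 81.7529
  f2: (p0, p2, p5) → 154.6110
  f3: (p0, p3, p5) → 115.9074
  f4: (p0, p3, p2) → 47.5884
Σ area = 399.860

Euler: V−E+F = 4−6+4 = 2.

facets=4 area=399.860


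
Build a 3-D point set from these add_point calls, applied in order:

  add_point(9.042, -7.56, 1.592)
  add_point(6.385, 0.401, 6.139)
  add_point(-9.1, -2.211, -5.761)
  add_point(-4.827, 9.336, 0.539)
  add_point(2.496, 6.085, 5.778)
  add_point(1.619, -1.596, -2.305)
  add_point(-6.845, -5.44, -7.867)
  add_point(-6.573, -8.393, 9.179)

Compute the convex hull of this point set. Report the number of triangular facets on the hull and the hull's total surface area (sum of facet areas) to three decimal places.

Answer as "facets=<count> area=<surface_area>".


Points on the hull: [0, 1, 2, 3, 4, 5, 6, 7] (8 of 8).

Per-facet area ½‖(b−a)×(c−a)‖:
  f1: (p7, p3, p2) → 111.9172
  f2: (p4, p7, p3) → 83.3732
  f3: (p5, p4, p0) → 57.4065
  f4: (p5, p4, p3) → 52.1974
  f5: (p1, p7, p0) → 75.3549
  f6: (p1, p4, p0) → 18.8666
  f7: (p1, p4, p7) → 55.0080
  f8: (p6, p3, p2) → 23.1366
  f9: (p6, p5, p3) → 70.4255
  f10: (p6, p5, p0) → 46.4506
  f11: (p6, p7, p2) → 36.4286
  f12: (p6, p7, p0) → 136.1668
Σ area = 766.732

Euler: V−E+F = 8−18+12 = 2.

facets=12 area=766.732


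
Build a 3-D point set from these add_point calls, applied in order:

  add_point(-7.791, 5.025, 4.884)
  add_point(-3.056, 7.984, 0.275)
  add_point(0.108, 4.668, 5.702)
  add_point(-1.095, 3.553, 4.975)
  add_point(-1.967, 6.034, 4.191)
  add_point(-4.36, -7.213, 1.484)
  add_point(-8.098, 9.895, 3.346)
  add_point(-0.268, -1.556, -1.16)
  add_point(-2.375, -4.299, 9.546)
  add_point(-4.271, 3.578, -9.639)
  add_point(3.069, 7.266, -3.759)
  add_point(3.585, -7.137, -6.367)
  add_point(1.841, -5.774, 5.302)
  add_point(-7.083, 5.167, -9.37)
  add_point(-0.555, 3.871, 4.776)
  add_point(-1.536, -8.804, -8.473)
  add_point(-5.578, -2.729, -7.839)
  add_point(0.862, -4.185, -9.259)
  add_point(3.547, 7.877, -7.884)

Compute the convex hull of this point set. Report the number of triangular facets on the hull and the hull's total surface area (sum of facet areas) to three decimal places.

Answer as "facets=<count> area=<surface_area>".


Hull vertices (14/19): indices [0, 2, 5, 6, 8, 9, 10, 11, 12, 13, 15, 16, 17, 18].

Facet areas (half cross-product norm):
  f1: (p13, p18, p6) → 74.5719
  f2: (p17, p15, p11) → 12.1508
  f3: (p17, p18, p11) → 28.2619
  f4: (p12, p5, p8) → 22.5311
  f5: (p12, p15, p11) → 33.1514
  f6: (p12, p5, p15) → 37.1554
  f7: (p0, p8, p6) → 12.9463
  f8: (p0, p5, p8) → 50.5899
  f9: (p0, p13, p6) → 34.7509
  f10: (p16, p5, p15) → 35.8181
  f11: (p16, p13, p15) → 13.9131
  f12: (p16, p0, p5) → 67.1462
  f13: (p16, p0, p13) → 57.3587
  f14: (p9, p13, p18) → 12.7771
  f15: (p9, p17, p18) → 42.1845
  f16: (p9, p13, p15) → 15.5848
  f17: (p9, p17, p15) → 21.4170
  f18: (p10, p18, p11) → 30.7178
  f19: (p10, p12, p11) → 83.1612
  f20: (p10, p18, p6) → 23.0023
  f21: (p2, p10, p12) → 53.5076
  f22: (p2, p12, p8) → 30.2639
  f23: (p2, p10, p6) → 50.9681
  f24: (p2, p8, p6) → 47.1495
Σ area = 891.079

Euler: V−E+F = 14−36+24 = 2.

facets=24 area=891.079


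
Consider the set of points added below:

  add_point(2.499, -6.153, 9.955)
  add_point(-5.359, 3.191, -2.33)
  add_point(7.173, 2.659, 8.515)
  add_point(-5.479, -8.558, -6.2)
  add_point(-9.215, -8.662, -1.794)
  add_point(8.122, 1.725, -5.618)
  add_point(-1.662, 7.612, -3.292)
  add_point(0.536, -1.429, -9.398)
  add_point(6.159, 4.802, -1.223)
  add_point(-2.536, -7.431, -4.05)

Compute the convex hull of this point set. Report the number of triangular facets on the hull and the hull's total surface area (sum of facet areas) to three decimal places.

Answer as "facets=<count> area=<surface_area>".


facets=16 area=765.345

Extreme-point indices: [0, 1, 2, 3, 4, 5, 6, 7, 8, 9] — 10 of 10 on the boundary.

Triangle areas on the boundary:
  f1: (p2, p0, p5) → 71.0527
  f2: (p7, p6, p5) → 47.1956
  f3: (p1, p0, p4) → 98.8888
  f4: (p1, p7, p6) → 29.8066
  f5: (p1, p2, p6) → 45.4450
  f6: (p1, p2, p0) → 81.3361
  f7: (p8, p6, p5) → 23.3002
  f8: (p8, p2, p5) → 22.9554
  f9: (p8, p2, p6) → 39.3847
  f10: (p3, p7, p5) → 34.6875
  f11: (p3, p0, p4) → 48.3183
  f12: (p3, p1, p4) → 34.8991
  f13: (p3, p1, p7) → 49.1938
  f14: (p9, p0, p5) → 103.3381
  f15: (p9, p3, p5) → 18.9810
  f16: (p9, p3, p0) → 16.5623
Σ area = 765.345

Euler characteristic 10−24+16 = 2 ✓


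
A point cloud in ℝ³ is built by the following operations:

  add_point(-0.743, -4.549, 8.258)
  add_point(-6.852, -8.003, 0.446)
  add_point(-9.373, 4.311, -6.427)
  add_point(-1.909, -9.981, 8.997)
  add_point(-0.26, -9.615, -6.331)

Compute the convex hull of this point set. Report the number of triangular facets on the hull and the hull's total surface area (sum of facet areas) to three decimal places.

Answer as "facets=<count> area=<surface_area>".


Points on the hull: [0, 1, 2, 3, 4] (5 of 5).

Triangle areas on the boundary:
  f1: (p0, p4, p2) → 123.2050
  f2: (p0, p3, p2) → 47.9231
  f3: (p0, p3, p4) → 42.5372
  f4: (p1, p4, p2) → 68.5106
  f5: (p1, p3, p2) → 54.0514
  f6: (p1, p3, p4) → 47.0134
Σ area = 383.241

Euler: V−E+F = 5−9+6 = 2.

facets=6 area=383.241


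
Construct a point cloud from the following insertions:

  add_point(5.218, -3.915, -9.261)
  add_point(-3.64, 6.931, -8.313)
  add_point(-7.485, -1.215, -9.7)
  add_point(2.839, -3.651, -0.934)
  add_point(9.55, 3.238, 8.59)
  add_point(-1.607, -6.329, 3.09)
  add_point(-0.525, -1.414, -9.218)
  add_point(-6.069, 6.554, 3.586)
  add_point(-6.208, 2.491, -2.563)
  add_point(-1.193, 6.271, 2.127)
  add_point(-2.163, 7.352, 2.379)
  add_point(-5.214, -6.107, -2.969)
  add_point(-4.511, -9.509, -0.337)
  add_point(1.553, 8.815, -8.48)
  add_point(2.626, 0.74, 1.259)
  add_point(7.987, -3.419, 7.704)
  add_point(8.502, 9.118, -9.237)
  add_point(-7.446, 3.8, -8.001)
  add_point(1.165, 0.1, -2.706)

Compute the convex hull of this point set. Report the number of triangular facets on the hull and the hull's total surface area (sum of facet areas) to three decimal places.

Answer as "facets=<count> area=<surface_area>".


facets=20 area=1065.816

Extreme-point indices: [0, 1, 2, 4, 5, 7, 10, 12, 13, 15, 16, 17] — 12 of 19 on the boundary.

Per-facet area ½‖(b−a)×(c−a)‖:
  f1: (p7, p12, p2) → 94.0333
  f2: (p0, p12, p2) → 77.1015
  f3: (p0, p16, p2) → 87.2623
  f4: (p5, p7, p12) → 34.4786
  f5: (p1, p16, p2) → 46.6841
  f6: (p10, p16, p4) → 107.7596
  f7: (p10, p7, p4) → 23.0238
  f8: (p15, p16, p4) → 63.9025
  f9: (p15, p0, p16) → 115.2889
  f10: (p15, p0, p12) → 107.2263
  f11: (p15, p5, p12) → 14.9006
  f12: (p15, p7, p4) → 57.5887
  f13: (p15, p5, p7) → 75.2686
  f14: (p17, p7, p2) → 26.9468
  f15: (p17, p1, p2) → 10.5952
  f16: (p17, p1, p7) → 29.1557
  f17: (p13, p1, p7) → 32.6910
  f18: (p13, p10, p7) → 19.3252
  f19: (p13, p1, p16) → 5.9633
  f20: (p13, p10, p16) → 36.6195
Σ area = 1065.816

Euler: V−E+F = 12−30+20 = 2.


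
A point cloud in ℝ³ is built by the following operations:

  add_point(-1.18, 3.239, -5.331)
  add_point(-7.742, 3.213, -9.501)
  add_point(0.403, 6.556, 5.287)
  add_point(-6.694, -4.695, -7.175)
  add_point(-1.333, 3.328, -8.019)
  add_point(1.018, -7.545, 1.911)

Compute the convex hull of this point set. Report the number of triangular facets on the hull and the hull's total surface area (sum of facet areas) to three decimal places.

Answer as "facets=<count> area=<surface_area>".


facets=6 area=377.954

Points on the hull: [1, 2, 3, 4, 5] (5 of 6).

Per-facet area ½‖(b−a)×(c−a)‖:
  f1: (p4, p2, p1) → 42.6338
  f2: (p4, p2, p5) → 89.6258
  f3: (p3, p2, p1) → 71.0266
  f4: (p3, p2, p5) → 88.6299
  f5: (p3, p4, p1) → 26.9396
  f6: (p3, p4, p5) → 59.0988
Σ area = 377.954

Euler: V−E+F = 5−9+6 = 2.


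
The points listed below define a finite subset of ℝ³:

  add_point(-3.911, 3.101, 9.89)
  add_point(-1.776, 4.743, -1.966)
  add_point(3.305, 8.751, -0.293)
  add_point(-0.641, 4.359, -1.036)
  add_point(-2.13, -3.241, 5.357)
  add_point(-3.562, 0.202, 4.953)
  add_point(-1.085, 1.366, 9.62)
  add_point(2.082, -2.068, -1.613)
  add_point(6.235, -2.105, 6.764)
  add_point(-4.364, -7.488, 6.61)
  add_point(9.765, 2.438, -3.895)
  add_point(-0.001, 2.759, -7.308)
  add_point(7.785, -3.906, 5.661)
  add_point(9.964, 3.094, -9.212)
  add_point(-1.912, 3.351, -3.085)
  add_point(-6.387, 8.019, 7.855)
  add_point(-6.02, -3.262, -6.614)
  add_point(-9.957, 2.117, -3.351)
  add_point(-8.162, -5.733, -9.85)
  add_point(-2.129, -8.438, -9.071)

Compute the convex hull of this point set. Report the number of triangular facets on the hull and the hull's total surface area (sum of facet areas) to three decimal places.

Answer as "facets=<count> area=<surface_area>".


facets=22 area=1097.320

13 of the 20 inputs are extreme points: [0, 2, 6, 8, 9, 10, 11, 12, 13, 15, 17, 18, 19].

Triangle areas on the boundary:
  f1: (p12, p19, p13) → 127.3399
  f2: (p18, p19, p13) → 51.5789
  f3: (p11, p18, p17) → 52.0792
  f4: (p11, p18, p13) → 46.5451
  f5: (p11, p2, p17) → 52.3985
  f6: (p11, p2, p13) → 48.5538
  f7: (p15, p2, p17) → 79.2294
  f8: (p15, p6, p0) → 6.2654
  f9: (p15, p6, p2) → 52.7031
  f10: (p10, p12, p13) → 14.3926
  f11: (p10, p2, p13) → 24.7595
  f12: (p9, p6, p0) → 16.1195
  f13: (p9, p18, p17) → 76.5258
  f14: (p9, p18, p19) → 52.7847
  f15: (p9, p15, p17) → 90.7761
  f16: (p9, p15, p0) → 23.8787
  f17: (p9, p12, p19) → 98.9053
  f18: (p8, p6, p2) → 53.5844
  f19: (p8, p10, p12) → 15.2071
  f20: (p8, p10, p2) → 56.6036
  f21: (p8, p9, p12) → 15.2224
  f22: (p8, p9, p6) → 41.8670
Σ area = 1097.320

Euler characteristic 13−33+22 = 2 ✓


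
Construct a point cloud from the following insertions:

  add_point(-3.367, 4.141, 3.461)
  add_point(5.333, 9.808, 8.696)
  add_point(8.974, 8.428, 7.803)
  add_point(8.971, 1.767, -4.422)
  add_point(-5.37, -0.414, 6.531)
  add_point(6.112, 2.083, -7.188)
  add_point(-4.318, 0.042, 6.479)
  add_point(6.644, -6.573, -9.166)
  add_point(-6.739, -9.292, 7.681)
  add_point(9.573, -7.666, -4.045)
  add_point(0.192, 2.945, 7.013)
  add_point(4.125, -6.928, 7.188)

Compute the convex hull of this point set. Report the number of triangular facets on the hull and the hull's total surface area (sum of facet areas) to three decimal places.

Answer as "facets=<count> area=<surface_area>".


10 of the 12 inputs are extreme points: [0, 1, 2, 3, 4, 5, 7, 8, 9, 11].

Area of each hull facet:
  f1: (p7, p9, p8) → 60.0542
  f2: (p0, p7, p8) → 137.1668
  f3: (p11, p9, p8) → 62.0596
  f4: (p11, p1, p8) → 90.0778
  f5: (p3, p7, p9) → 27.5011
  f6: (p4, p1, p8) → 44.0403
  f7: (p4, p0, p8) → 12.4669
  f8: (p4, p0, p1) → 31.1611
  f9: (p2, p11, p9) → 100.6868
  f10: (p2, p11, p1) → 32.1238
  f11: (p2, p3, p9) → 59.0641
  f12: (p5, p0, p7) → 60.1827
  f13: (p5, p3, p7) → 17.7377
  f14: (p5, p0, p1) → 83.4083
  f15: (p5, p2, p1) → 32.4892
  f16: (p5, p2, p3) → 22.8059
Σ area = 873.026

Euler characteristic 10−24+16 = 2 ✓

facets=16 area=873.026


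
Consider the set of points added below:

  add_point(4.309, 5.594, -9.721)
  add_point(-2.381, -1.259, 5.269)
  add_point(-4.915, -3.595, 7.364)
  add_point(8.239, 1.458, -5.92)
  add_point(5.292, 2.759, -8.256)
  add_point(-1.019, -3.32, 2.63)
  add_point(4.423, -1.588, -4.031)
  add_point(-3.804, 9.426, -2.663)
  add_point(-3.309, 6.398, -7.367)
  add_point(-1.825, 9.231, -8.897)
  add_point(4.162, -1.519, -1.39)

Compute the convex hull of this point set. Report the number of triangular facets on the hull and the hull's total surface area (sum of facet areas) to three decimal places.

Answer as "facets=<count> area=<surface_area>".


Hull vertices (11/11): indices [0, 1, 2, 3, 4, 5, 6, 7, 8, 9, 10].

Triangle areas on the boundary:
  f1: (p0, p7, p3) → 37.7090
  f2: (p9, p0, p7) → 21.6969
  f3: (p1, p7, p2) → 19.1817
  f4: (p1, p7, p3) → 91.3859
  f5: (p10, p6, p3) → 6.3210
  f6: (p10, p1, p2) → 11.4393
  f7: (p10, p1, p3) → 14.7403
  f8: (p4, p0, p3) → 4.3703
  f9: (p4, p6, p3) → 10.3169
  f10: (p5, p10, p2) → 6.4210
  f11: (p5, p10, p6) → 6.8124
  f12: (p8, p4, p6) → 28.6335
  f13: (p8, p5, p6) → 50.8247
  f14: (p8, p9, p0) → 12.7251
  f15: (p8, p4, p0) → 13.0012
  f16: (p8, p5, p2) → 38.1824
  f17: (p8, p7, p2) → 46.0683
  f18: (p8, p9, p7) → 9.9502
Σ area = 429.780

Euler: V−E+F = 11−27+18 = 2.

facets=18 area=429.780


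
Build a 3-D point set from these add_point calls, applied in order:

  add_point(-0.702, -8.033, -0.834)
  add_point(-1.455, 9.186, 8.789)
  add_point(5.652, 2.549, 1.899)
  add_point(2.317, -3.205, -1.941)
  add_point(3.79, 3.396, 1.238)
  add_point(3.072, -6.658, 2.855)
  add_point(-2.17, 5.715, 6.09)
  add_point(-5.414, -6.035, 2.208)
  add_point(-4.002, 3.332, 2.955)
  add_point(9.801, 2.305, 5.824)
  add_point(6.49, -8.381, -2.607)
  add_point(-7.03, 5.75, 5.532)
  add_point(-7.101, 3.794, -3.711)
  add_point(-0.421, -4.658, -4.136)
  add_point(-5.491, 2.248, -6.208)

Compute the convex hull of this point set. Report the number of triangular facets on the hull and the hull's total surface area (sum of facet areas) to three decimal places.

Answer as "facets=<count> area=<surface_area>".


Hull vertices (12/15): indices [0, 1, 2, 4, 5, 7, 9, 10, 11, 12, 13, 14].

Facet areas (half cross-product norm):
  f1: (p14, p1, p12) → 19.4208
  f2: (p14, p7, p12) → 19.3571
  f3: (p11, p1, p12) → 29.1108
  f4: (p11, p7, p12) → 51.8109
  f5: (p11, p7, p1) → 39.9070
  f6: (p5, p10, p9) → 38.4223
  f7: (p5, p1, p9) → 78.3438
  f8: (p5, p7, p1) → 71.3456
  f9: (p2, p10, p9) → 33.3814
  f10: (p2, p14, p10) → 80.2459
  f11: (p0, p14, p7) → 34.8840
  f12: (p0, p5, p10) → 17.5397
  f13: (p0, p5, p7) → 16.1228
  f14: (p4, p14, p1) → 64.5521
  f15: (p4, p2, p14) → 7.2395
  f16: (p4, p1, p9) → 41.4681
  f17: (p4, p2, p9) → 3.1708
  f18: (p13, p14, p10) → 14.8631
  f19: (p13, p0, p10) → 17.2146
  f20: (p13, p0, p14) → 15.1083
Σ area = 693.509

Euler: V−E+F = 12−30+20 = 2.

facets=20 area=693.509
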